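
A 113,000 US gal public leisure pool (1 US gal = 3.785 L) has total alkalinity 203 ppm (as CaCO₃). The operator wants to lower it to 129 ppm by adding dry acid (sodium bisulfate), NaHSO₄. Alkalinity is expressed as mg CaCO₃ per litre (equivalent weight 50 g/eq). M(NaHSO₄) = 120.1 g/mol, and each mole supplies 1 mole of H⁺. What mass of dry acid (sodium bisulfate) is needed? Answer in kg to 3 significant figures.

76.0 kg

Volume: 113,000 US gal × 3.785 L/gal = 427,705 L.
Alkalinity to neutralize: (203 − 129) = 74 mg/L as CaCO₃ × 427,705 L = 31,650 g as CaCO₃.
Equivalents of H⁺ required: 31,650 ÷ 50 g/eq = 633 eq = 633 mol NaHSO₄.
Mass of NaHSO₄: 633 × 120.1 = 76,020 g.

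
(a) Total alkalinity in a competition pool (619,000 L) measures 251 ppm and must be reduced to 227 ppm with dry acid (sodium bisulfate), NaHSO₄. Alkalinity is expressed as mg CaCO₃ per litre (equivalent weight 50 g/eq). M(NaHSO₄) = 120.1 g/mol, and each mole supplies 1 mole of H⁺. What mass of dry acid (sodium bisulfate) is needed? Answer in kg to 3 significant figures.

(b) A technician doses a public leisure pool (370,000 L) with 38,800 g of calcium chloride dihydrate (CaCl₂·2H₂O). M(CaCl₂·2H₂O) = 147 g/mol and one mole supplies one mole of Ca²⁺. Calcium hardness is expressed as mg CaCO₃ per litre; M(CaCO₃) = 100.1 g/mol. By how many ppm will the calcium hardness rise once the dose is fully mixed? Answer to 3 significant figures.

(a) 35.7 kg; (b) 71.4 ppm

(a) Alkalinity to neutralize: (251 − 227) = 24 mg/L as CaCO₃ × 619,000 L = 14,860 g as CaCO₃.
(a) Equivalents of H⁺ required: 14,860 ÷ 50 g/eq = 297.1 eq = 297.1 mol NaHSO₄.
(a) Mass of NaHSO₄: 297.1 × 120.1 = 35,680 g.

(b) Moles of Ca²⁺: 38,800 g ÷ 147 g/mol = 263.9 mol.
(b) As CaCO₃: 263.9 mol × 100.1 g/mol = 26,420 g.
(b) Rise: 26,420 g / 370,000 L × 1000 = 71.41 mg/L.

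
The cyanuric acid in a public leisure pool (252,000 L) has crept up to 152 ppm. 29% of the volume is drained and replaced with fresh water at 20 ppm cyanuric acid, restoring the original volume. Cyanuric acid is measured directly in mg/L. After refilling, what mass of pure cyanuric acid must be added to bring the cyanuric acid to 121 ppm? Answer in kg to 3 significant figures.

1.83 kg

After draining 29% and refilling: 152 × 0.71 + 20 × 0.29 = 113.72 ppm.
Deficit to target: 121 − 113.72 = 7.28 mg/L.
Mass: 7.28 mg/L × 252,000 L = 1835 g cyanuric acid.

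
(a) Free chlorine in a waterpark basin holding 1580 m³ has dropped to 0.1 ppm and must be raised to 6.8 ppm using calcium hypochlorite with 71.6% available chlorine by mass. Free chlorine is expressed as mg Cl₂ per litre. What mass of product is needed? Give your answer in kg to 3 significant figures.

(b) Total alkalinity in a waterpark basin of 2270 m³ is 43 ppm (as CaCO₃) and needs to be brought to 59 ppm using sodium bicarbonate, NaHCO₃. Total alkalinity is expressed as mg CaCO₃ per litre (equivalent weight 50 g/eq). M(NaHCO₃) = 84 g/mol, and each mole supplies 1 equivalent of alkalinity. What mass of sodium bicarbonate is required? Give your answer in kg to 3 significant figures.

(a) 14.8 kg; (b) 61.0 kg

(a) Volume: 1580 m³ = 1,580,000 L.
(a) Chlorine deficit: 6.8 − 0.1 = 6.7 ppm = 6.7 mg/L as Cl₂.
(a) Cl₂ equivalent needed: 6.7 mg/L × 1,580,000 L = 10,590,000 mg = 10,590 g.
(a) Product at 71.6% available chlorine: 10,590 / 0.716 = 14,780 g.

(b) Volume: 2270 m³ = 2,270,000 L.
(b) Alkalinity to add: (59 − 43) = 16 mg/L as CaCO₃ × 2,270,000 L = 36,320 g as CaCO₃.
(b) Equivalents: 36,320 g ÷ 50 g/eq = 726.4 eq.
(b) NaHCO₃ supplies 1 eq per mole → 726.4 mol.
(b) Mass: 726.4 mol × 84 g/mol = 61,020 g.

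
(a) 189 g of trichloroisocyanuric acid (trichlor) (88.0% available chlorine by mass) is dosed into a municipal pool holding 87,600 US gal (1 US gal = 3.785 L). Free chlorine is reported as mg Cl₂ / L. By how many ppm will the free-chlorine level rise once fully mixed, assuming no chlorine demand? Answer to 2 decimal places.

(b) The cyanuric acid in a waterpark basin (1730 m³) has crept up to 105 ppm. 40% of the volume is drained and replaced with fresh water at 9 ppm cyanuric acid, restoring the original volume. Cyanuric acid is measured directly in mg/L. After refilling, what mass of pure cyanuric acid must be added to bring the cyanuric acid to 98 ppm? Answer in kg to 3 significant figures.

(a) Volume: 87,600 US gal × 3.785 L/gal = 331,566 L.
(a) Available chlorine delivered: 189 g × 0.88 = 166.3 g as Cl₂.
(a) Concentration rise: 166.3 g / 331,566 L = 0.5016 mg/L = 0.50 ppm.

(b) Volume: 1730 m³ = 1,730,000 L.
(b) After draining 40% and refilling: 105 × 0.60 + 9 × 0.40 = 66.6 ppm.
(b) Deficit to target: 98 − 66.6 = 31.4 mg/L.
(b) Mass: 31.4 mg/L × 1,730,000 L = 54,320 g cyanuric acid.

(a) 0.50 ppm; (b) 54.3 kg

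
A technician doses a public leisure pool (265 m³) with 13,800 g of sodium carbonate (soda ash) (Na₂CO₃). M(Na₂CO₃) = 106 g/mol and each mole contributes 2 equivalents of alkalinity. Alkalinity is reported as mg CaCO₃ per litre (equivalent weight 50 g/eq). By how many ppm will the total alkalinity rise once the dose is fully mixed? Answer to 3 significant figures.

Volume: 265 m³ = 265,000 L.
Moles of Na₂CO₃: 13,800 g ÷ 106 g/mol = 130.2 mol → 260.4 eq of alkalinity.
As CaCO₃: 260.4 eq × 50 g/eq = 13,020 g.
Rise: 13,020 g / 265,000 L × 1000 = 49.13 mg/L.

49.1 ppm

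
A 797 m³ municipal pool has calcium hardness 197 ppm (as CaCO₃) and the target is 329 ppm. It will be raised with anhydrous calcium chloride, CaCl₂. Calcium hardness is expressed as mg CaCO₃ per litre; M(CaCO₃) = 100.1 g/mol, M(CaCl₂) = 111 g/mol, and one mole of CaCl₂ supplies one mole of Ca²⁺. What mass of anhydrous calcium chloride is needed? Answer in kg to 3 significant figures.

117 kg

Volume: 797 m³ = 797,000 L.
Hardness to add: (329 − 197) = 132 mg/L as CaCO₃ × 797,000 L = 105,200 g as CaCO₃.
Moles of Ca²⁺ (1 mol Ca²⁺ ≡ 1 mol CaCO₃): 105,200 / 100.1 g/mol = 1051 mol.
Mass of CaCl₂: 1051 × 111 = 116,700 g.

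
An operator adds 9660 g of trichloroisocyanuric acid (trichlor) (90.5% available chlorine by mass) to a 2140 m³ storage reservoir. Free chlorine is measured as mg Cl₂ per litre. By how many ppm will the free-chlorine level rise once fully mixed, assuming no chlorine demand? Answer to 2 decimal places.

4.09 ppm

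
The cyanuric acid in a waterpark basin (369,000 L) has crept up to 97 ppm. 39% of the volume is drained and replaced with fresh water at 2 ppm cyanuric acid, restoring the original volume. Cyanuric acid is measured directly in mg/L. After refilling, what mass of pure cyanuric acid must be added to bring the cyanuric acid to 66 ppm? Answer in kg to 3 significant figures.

2.23 kg

After draining 39% and refilling: 97 × 0.61 + 2 × 0.39 = 59.95 ppm.
Deficit to target: 66 − 59.95 = 6.05 mg/L.
Mass: 6.05 mg/L × 369,000 L = 2232 g cyanuric acid.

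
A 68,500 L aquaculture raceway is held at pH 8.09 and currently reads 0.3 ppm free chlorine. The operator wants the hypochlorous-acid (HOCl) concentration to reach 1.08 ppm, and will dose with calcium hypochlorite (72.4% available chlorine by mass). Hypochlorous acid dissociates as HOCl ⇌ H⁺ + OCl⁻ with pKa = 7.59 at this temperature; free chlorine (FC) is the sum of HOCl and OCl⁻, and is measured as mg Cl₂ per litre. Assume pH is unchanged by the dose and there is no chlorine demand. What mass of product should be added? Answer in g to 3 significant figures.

[OCl⁻]/[HOCl] = 10^(pH − pKa) = 10^(8.09 − 7.59) = 3.162; fraction as HOCl = 1/(1 + 3.162) = 0.2403.
Free chlorine required for 1.08 ppm HOCl: 1.08 / 0.2403 = 4.495 ppm.
FC to add: 4.495 − 0.3 = 4.195 mg/L as Cl₂.
Cl₂ equivalent: 4.195 mg/L × 68,500 L = 287.4 g.
Product at 72.4% available Cl: 287.4 / 0.724 = 396.9 g.

397 g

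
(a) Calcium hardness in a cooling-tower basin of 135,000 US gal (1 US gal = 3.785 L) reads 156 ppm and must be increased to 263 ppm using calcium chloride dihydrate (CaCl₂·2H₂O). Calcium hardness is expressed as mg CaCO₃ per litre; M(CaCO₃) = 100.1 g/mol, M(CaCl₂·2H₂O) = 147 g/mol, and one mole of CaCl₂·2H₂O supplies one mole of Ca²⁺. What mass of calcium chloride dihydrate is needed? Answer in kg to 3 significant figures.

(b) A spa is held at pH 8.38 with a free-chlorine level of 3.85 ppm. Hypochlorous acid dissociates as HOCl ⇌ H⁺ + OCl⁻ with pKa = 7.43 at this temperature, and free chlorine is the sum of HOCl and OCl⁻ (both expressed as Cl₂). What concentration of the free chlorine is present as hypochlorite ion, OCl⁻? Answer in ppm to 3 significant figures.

(a) 80.3 kg; (b) 3.46 ppm

(a) Volume: 135,000 US gal × 3.785 L/gal = 510,975 L.
(a) Hardness to add: (263 − 156) = 107 mg/L as CaCO₃ × 510,975 L = 54,670 g as CaCO₃.
(a) Moles of Ca²⁺ (1 mol Ca²⁺ ≡ 1 mol CaCO₃): 54,670 / 100.1 g/mol = 546.2 mol.
(a) Mass of CaCl₂·2H₂O: 546.2 × 147 = 80,290 g.

(b) [OCl⁻]/[HOCl] = 10^(pH − pKa) = 10^(8.38 − 7.43) = 10^0.95 = 8.913.
(b) Fraction as HOCl = 1 / (1 + 8.913) = 0.1009.
(b) OCl⁻ = (1 − 0.1009) × 3.85 ppm = 3.462 ppm.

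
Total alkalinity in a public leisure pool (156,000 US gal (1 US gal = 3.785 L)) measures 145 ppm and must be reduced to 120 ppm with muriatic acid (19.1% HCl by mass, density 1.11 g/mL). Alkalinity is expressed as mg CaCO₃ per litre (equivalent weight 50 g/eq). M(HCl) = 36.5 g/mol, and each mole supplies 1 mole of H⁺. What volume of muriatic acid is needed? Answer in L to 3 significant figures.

50.8 L

Volume: 156,000 US gal × 3.785 L/gal = 590,460 L.
Alkalinity to neutralize: (145 − 120) = 25 mg/L as CaCO₃ × 590,460 L = 14,760 g as CaCO₃.
Equivalents of H⁺ required: 14,760 ÷ 50 g/eq = 295.2 eq = 295.2 mol HCl.
Mass of HCl: 295.2 × 36.5 = 10,780 g.
Mass of 19.1% solution: 10,780 / 0.191 = 56,420 g.
Volume: 56,420 g ÷ 1.11 g/mL = 50,830 mL.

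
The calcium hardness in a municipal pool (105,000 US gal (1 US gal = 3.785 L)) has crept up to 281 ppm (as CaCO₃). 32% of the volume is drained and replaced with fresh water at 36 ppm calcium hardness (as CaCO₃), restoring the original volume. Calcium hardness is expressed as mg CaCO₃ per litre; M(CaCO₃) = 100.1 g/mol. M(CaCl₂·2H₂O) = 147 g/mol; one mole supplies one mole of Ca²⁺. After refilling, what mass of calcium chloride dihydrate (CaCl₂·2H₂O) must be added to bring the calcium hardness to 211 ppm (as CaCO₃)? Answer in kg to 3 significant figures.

4.90 kg

Volume: 105,000 US gal × 3.785 L/gal = 397,425 L.
After draining 32% and refilling: 281 × 0.68 + 36 × 0.32 = 202.6 ppm.
Deficit to target: 211 − 202.6 = 8.4 mg/L.
As CaCO₃: 8.4 mg/L × 397,425 L = 3338 g; ÷ 100.1 = 33.35 mol Ca²⁺.
Mass: 33.35 × 147 = 4903 g.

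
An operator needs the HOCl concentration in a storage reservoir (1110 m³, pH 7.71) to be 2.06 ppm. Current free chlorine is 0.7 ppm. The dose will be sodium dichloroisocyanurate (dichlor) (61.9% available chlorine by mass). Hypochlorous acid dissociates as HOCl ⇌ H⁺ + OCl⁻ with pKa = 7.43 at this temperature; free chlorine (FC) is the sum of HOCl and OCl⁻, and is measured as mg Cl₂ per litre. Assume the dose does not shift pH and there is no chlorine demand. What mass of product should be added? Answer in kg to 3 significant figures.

Volume: 1110 m³ = 1,110,000 L.
[OCl⁻]/[HOCl] = 10^(pH − pKa) = 10^(7.71 − 7.43) = 1.905; fraction as HOCl = 1/(1 + 1.905) = 0.3442.
Free chlorine required for 2.06 ppm HOCl: 2.06 / 0.3442 = 5.985 ppm.
FC to add: 5.985 − 0.7 = 5.285 mg/L as Cl₂.
Cl₂ equivalent: 5.285 mg/L × 1,110,000 L = 5867 g.
Product at 61.9% available Cl: 5867 / 0.619 = 9478 g.

9.48 kg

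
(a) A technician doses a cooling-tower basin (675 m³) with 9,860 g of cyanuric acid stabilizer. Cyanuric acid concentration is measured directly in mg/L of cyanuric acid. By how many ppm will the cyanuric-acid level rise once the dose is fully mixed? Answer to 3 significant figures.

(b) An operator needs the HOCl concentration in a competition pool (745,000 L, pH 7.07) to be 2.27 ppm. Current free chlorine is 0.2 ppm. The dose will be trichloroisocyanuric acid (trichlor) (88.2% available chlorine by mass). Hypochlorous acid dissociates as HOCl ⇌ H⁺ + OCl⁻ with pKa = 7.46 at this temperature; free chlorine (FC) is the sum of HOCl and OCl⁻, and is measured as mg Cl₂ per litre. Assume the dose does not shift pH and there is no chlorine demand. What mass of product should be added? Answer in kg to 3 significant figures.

(a) 14.6 ppm; (b) 2.53 kg

(a) Volume: 675 m³ = 675,000 L.
(a) Rise: 9,860 g / 675,000 L × 1000 = 14.61 mg/L.

(b) [OCl⁻]/[HOCl] = 10^(pH − pKa) = 10^(7.07 − 7.46) = 0.4074; fraction as HOCl = 1/(1 + 0.4074) = 0.7105.
(b) Free chlorine required for 2.27 ppm HOCl: 2.27 / 0.7105 = 3.195 ppm.
(b) FC to add: 3.195 − 0.2 = 2.995 mg/L as Cl₂.
(b) Cl₂ equivalent: 2.995 mg/L × 745,000 L = 2231 g.
(b) Product at 88.2% available Cl: 2231 / 0.882 = 2530 g.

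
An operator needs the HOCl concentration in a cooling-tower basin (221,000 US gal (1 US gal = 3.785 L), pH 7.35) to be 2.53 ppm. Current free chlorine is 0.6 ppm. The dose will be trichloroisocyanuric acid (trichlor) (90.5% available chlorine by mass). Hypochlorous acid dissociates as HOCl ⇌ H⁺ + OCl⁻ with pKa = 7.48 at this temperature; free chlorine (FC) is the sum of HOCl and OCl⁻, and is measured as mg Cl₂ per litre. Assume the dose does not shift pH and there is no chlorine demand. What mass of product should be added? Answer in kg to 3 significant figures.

3.52 kg

Volume: 221,000 US gal × 3.785 L/gal = 836,485 L.
[OCl⁻]/[HOCl] = 10^(pH − pKa) = 10^(7.35 − 7.48) = 0.7413; fraction as HOCl = 1/(1 + 0.7413) = 0.5743.
Free chlorine required for 2.53 ppm HOCl: 2.53 / 0.5743 = 4.406 ppm.
FC to add: 4.406 − 0.6 = 3.806 mg/L as Cl₂.
Cl₂ equivalent: 3.806 mg/L × 836,485 L = 3183 g.
Product at 90.5% available Cl: 3183 / 0.905 = 3517 g.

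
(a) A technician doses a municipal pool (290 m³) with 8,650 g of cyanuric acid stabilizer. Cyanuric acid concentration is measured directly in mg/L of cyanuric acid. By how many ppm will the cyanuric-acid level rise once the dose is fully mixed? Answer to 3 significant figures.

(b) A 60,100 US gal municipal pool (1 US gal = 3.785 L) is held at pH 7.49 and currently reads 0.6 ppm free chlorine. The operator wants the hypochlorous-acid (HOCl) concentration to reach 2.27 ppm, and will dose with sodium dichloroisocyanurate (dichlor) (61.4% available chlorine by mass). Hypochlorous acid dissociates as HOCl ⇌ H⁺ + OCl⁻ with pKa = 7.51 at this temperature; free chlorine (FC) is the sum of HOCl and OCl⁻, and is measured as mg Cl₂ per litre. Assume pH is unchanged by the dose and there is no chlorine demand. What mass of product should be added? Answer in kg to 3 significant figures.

(a) Volume: 290 m³ = 290,000 L.
(a) Rise: 8,650 g / 290,000 L × 1000 = 29.83 mg/L.

(b) Volume: 60,100 US gal × 3.785 L/gal = 227,478 L.
(b) [OCl⁻]/[HOCl] = 10^(pH − pKa) = 10^(7.49 − 7.51) = 0.955; fraction as HOCl = 1/(1 + 0.955) = 0.5115.
(b) Free chlorine required for 2.27 ppm HOCl: 2.27 / 0.5115 = 4.438 ppm.
(b) FC to add: 4.438 − 0.6 = 3.838 mg/L as Cl₂.
(b) Cl₂ equivalent: 3.838 mg/L × 227,478 L = 873 g.
(b) Product at 61.4% available Cl: 873 / 0.614 = 1422 g.

(a) 29.8 ppm; (b) 1.42 kg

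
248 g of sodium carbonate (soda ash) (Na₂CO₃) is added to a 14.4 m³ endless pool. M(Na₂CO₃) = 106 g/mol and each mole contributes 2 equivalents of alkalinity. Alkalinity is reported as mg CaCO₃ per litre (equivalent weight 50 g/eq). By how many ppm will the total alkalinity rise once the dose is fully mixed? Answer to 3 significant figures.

Volume: 14.4 m³ = 14,400 L.
Moles of Na₂CO₃: 248 g ÷ 106 g/mol = 2.34 mol → 4.679 eq of alkalinity.
As CaCO₃: 4.679 eq × 50 g/eq = 234 g.
Rise: 234 g / 14,400 L × 1000 = 16.25 mg/L.

16.2 ppm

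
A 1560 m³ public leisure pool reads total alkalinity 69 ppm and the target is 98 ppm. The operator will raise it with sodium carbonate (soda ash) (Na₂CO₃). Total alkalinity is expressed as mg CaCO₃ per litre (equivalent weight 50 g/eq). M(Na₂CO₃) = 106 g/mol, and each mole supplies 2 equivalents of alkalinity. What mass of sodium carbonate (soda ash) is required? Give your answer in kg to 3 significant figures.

Volume: 1560 m³ = 1,560,000 L.
Alkalinity to add: (98 − 69) = 29 mg/L as CaCO₃ × 1,560,000 L = 45,240 g as CaCO₃.
Equivalents: 45,240 g ÷ 50 g/eq = 904.8 eq.
Each mole of Na₂CO₃ supplies 2 eq, so 904.8 / 2 = 452.4 mol.
Mass: 452.4 mol × 106 g/mol = 47,950 g.

48.0 kg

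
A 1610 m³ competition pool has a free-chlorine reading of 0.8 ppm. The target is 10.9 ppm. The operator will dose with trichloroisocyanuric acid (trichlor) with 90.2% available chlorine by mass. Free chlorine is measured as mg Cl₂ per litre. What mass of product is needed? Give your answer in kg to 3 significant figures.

18.0 kg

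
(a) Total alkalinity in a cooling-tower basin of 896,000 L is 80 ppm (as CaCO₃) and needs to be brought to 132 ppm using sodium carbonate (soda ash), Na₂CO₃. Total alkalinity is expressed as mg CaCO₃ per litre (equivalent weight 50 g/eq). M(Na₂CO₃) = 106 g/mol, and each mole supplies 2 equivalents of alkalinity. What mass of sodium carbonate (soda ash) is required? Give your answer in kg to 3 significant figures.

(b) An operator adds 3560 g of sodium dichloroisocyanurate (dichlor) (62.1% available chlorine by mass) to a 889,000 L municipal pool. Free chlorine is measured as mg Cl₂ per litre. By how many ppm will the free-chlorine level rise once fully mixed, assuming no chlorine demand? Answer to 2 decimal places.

(a) 49.4 kg; (b) 2.49 ppm

(a) Alkalinity to add: (132 − 80) = 52 mg/L as CaCO₃ × 896,000 L = 46,590 g as CaCO₃.
(a) Equivalents: 46,590 g ÷ 50 g/eq = 931.8 eq.
(a) Each mole of Na₂CO₃ supplies 2 eq, so 931.8 / 2 = 465.9 mol.
(a) Mass: 465.9 mol × 106 g/mol = 49,390 g.

(b) Available chlorine delivered: 3560 g × 0.621 = 2211 g as Cl₂.
(b) Concentration rise: 2211 g / 889,000 L = 2.487 mg/L = 2.49 ppm.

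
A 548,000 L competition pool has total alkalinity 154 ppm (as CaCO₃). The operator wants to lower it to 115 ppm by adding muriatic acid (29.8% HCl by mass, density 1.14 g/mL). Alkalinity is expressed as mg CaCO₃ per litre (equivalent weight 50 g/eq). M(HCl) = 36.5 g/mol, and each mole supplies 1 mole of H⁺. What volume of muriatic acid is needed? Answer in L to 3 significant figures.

Alkalinity to neutralize: (154 − 115) = 39 mg/L as CaCO₃ × 548,000 L = 21,370 g as CaCO₃.
Equivalents of H⁺ required: 21,370 ÷ 50 g/eq = 427.4 eq = 427.4 mol HCl.
Mass of HCl: 427.4 × 36.5 = 15,600 g.
Mass of 29.8% solution: 15,600 / 0.298 = 52,350 g.
Volume: 52,350 g ÷ 1.14 g/mL = 45,920 mL.

45.9 L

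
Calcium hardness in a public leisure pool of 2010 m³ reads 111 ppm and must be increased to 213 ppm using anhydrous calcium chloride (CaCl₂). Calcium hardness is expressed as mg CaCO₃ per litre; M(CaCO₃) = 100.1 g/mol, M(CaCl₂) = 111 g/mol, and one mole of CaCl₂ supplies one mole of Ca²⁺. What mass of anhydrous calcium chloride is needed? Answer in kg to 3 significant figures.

227 kg

Volume: 2010 m³ = 2,010,000 L.
Hardness to add: (213 − 111) = 102 mg/L as CaCO₃ × 2,010,000 L = 205,000 g as CaCO₃.
Moles of Ca²⁺ (1 mol Ca²⁺ ≡ 1 mol CaCO₃): 205,000 / 100.1 g/mol = 2048 mol.
Mass of CaCl₂: 2048 × 111 = 227,300 g.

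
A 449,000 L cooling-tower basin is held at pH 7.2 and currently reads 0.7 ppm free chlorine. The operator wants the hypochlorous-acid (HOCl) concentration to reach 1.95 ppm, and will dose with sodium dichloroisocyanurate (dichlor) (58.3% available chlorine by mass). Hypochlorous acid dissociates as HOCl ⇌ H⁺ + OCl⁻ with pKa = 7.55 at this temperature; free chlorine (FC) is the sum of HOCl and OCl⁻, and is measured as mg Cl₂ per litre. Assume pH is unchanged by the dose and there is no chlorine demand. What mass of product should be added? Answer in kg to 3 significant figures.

[OCl⁻]/[HOCl] = 10^(pH − pKa) = 10^(7.2 − 7.55) = 0.4467; fraction as HOCl = 1/(1 + 0.4467) = 0.6912.
Free chlorine required for 1.95 ppm HOCl: 1.95 / 0.6912 = 2.821 ppm.
FC to add: 2.821 − 0.7 = 2.121 mg/L as Cl₂.
Cl₂ equivalent: 2.121 mg/L × 449,000 L = 952.3 g.
Product at 58.3% available Cl: 952.3 / 0.583 = 1634 g.

1.63 kg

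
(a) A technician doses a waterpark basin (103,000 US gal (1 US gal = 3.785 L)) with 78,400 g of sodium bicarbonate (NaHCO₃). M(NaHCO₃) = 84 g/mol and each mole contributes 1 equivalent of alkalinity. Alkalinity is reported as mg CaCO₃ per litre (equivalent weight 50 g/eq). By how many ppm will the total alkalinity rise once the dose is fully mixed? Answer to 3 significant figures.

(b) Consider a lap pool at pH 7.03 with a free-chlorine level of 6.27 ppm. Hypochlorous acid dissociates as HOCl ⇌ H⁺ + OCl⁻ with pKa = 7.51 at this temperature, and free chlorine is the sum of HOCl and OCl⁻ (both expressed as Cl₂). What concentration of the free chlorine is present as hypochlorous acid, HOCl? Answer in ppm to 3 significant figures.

(a) 120 ppm; (b) 4.71 ppm

(a) Volume: 103,000 US gal × 3.785 L/gal = 389,855 L.
(a) Moles of NaHCO₃: 78,400 g ÷ 84 g/mol = 933.3 mol → 933.3 eq of alkalinity.
(a) As CaCO₃: 933.3 eq × 50 g/eq = 46,670 g.
(a) Rise: 46,670 g / 389,855 L × 1000 = 119.7 mg/L.

(b) [OCl⁻]/[HOCl] = 10^(pH − pKa) = 10^(7.03 − 7.51) = 10^-0.48 = 0.3311.
(b) Fraction as HOCl = 1 / (1 + 0.3311) = 0.7512.
(b) HOCl = 0.7512 × 6.27 ppm = 4.71 ppm.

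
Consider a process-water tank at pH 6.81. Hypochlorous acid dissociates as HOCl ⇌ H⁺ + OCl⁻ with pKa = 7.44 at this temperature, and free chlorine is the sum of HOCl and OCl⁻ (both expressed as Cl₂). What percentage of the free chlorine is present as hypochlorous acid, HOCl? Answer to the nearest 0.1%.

81.0%

[OCl⁻]/[HOCl] = 10^(pH − pKa) = 10^(6.81 − 7.44) = 10^-0.63 = 0.2344.
Fraction as HOCl = 1 / (1 + 0.2344) = 0.8101.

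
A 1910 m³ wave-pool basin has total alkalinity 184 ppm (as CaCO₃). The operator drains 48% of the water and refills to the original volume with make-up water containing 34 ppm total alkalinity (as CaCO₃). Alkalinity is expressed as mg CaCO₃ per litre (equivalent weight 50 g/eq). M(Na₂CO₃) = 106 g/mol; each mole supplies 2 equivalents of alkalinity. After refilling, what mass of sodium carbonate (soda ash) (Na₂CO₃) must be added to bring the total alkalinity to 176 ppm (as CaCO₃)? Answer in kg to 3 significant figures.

Volume: 1910 m³ = 1,910,000 L.
After draining 48% and refilling: 184 × 0.52 + 34 × 0.48 = 112 ppm.
Deficit to target: 176 − 112 = 64 mg/L.
As CaCO₃: 64 mg/L × 1,910,000 L = 122,200 g; ÷ 50 g/eq ÷ 2 = 1222 mol Na₂CO₃.
Mass: 1222 × 106 = 129,600 g.

130 kg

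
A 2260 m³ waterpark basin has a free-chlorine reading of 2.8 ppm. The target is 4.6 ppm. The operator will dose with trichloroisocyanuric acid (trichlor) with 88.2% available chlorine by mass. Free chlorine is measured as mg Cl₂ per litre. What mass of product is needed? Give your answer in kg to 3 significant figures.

4.61 kg

Volume: 2260 m³ = 2,260,000 L.
Chlorine deficit: 4.6 − 2.8 = 1.8 ppm = 1.8 mg/L as Cl₂.
Cl₂ equivalent needed: 1.8 mg/L × 2,260,000 L = 4,068,000 mg = 4068 g.
Product at 88.2% available chlorine: 4068 / 0.882 = 4612 g.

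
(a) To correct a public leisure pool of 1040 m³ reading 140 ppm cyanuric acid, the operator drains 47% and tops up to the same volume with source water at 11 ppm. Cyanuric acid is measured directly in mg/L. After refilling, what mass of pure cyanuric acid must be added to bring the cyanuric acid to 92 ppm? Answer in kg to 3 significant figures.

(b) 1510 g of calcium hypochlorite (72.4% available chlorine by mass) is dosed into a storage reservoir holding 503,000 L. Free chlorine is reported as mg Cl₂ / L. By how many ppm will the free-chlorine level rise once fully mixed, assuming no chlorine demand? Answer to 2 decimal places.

(a) Volume: 1040 m³ = 1,040,000 L.
(a) After draining 47% and refilling: 140 × 0.53 + 11 × 0.47 = 79.37 ppm.
(a) Deficit to target: 92 − 79.37 = 12.63 mg/L.
(a) Mass: 12.63 mg/L × 1,040,000 L = 13,140 g cyanuric acid.

(b) Available chlorine delivered: 1510 g × 0.724 = 1093 g as Cl₂.
(b) Concentration rise: 1093 g / 503,000 L = 2.173 mg/L = 2.17 ppm.

(a) 13.1 kg; (b) 2.17 ppm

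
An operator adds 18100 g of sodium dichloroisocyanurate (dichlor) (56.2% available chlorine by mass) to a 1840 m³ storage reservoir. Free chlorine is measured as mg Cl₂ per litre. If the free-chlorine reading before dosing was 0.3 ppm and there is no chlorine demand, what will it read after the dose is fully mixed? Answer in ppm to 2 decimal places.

Volume: 1840 m³ = 1,840,000 L.
Available chlorine delivered: 18,100 g × 0.562 = 10,170 g as Cl₂.
Concentration rise: 10,170 g / 1,840,000 L = 5.528 mg/L = 5.53 ppm.
Final FC: 0.3 + 5.53 = 5.83 ppm.

5.83 ppm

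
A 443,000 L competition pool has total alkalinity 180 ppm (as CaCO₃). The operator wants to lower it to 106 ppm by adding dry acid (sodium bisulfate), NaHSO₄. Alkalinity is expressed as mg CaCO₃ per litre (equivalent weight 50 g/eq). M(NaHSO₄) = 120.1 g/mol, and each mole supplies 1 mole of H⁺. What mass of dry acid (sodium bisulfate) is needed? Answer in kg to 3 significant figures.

78.7 kg

Alkalinity to neutralize: (180 − 106) = 74 mg/L as CaCO₃ × 443,000 L = 32,780 g as CaCO₃.
Equivalents of H⁺ required: 32,780 ÷ 50 g/eq = 655.6 eq = 655.6 mol NaHSO₄.
Mass of NaHSO₄: 655.6 × 120.1 = 78,740 g.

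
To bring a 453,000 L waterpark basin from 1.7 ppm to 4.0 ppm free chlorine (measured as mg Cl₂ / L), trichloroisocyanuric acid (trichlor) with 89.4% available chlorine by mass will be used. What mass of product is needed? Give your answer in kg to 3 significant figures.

1.17 kg

Chlorine deficit: 4.0 − 1.7 = 2.3 ppm = 2.3 mg/L as Cl₂.
Cl₂ equivalent needed: 2.3 mg/L × 453,000 L = 1,042,000 mg = 1042 g.
Product at 89.4% available chlorine: 1042 / 0.894 = 1165 g.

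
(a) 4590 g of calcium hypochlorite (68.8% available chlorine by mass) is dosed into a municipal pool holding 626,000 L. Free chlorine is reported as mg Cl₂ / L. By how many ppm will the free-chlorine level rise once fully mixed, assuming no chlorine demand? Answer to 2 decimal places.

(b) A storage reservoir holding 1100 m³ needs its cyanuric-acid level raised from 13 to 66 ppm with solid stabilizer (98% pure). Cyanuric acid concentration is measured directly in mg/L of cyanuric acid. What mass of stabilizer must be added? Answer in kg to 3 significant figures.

(a) 5.04 ppm; (b) 59.5 kg

(a) Available chlorine delivered: 4590 g × 0.688 = 3158 g as Cl₂.
(a) Concentration rise: 3158 g / 626,000 L = 5.045 mg/L = 5.04 ppm.

(b) Volume: 1100 m³ = 1,100,000 L.
(b) CYA to add: (66 − 13) = 53 mg/L × 1,100,000 L = 58,300 g cyanuric acid.
(b) At 98% purity: 58,300 / 0.98 = 59,490 g product.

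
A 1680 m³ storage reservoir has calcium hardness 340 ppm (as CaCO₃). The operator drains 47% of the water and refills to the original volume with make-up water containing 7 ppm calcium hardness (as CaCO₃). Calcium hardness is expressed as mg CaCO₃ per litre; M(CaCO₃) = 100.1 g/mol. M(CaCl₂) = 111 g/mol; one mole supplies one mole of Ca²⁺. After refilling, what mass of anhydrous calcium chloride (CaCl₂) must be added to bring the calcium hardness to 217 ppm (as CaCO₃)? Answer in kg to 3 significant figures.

Volume: 1680 m³ = 1,680,000 L.
After draining 47% and refilling: 340 × 0.53 + 7 × 0.47 = 183.49 ppm.
Deficit to target: 217 − 183.49 = 33.51 mg/L.
As CaCO₃: 33.51 mg/L × 1,680,000 L = 56,300 g; ÷ 100.1 = 562.4 mol Ca²⁺.
Mass: 562.4 × 111 = 62,430 g.

62.4 kg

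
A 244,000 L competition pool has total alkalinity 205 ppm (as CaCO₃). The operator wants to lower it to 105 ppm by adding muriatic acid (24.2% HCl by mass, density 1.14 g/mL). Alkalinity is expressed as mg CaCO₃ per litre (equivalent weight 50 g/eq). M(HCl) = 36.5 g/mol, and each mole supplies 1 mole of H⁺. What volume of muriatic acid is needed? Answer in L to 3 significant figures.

Alkalinity to neutralize: (205 − 105) = 100 mg/L as CaCO₃ × 244,000 L = 24,400 g as CaCO₃.
Equivalents of H⁺ required: 24,400 ÷ 50 g/eq = 488 eq = 488 mol HCl.
Mass of HCl: 488 × 36.5 = 17,810 g.
Mass of 24.2% solution: 17,810 / 0.242 = 73,600 g.
Volume: 73,600 g ÷ 1.14 g/mL = 64,560 mL.

64.6 L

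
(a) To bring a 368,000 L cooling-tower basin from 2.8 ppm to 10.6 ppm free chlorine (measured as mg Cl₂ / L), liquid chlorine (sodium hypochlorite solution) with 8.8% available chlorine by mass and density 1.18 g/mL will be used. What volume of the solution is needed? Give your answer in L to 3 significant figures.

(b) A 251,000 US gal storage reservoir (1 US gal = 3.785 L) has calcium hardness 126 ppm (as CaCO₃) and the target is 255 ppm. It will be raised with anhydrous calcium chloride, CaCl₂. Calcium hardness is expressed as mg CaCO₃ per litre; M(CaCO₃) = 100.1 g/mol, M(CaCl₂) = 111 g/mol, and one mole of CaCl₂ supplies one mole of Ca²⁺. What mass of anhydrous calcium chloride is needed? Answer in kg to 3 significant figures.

(a) Chlorine deficit: 10.6 − 2.8 = 7.8 ppm = 7.8 mg/L as Cl₂.
(a) Cl₂ equivalent needed: 7.8 mg/L × 368,000 L = 2,870,000 mg = 2870 g.
(a) Product at 8.8% available chlorine: 2870 / 0.088 = 32,620 g.
(a) Volume at density 1.18 g/mL: 32,620 g ÷ 1.18 g/mL = 27,640 mL.

(b) Volume: 251,000 US gal × 3.785 L/gal = 950,035 L.
(b) Hardness to add: (255 − 126) = 129 mg/L as CaCO₃ × 950,035 L = 122,600 g as CaCO₃.
(b) Moles of Ca²⁺ (1 mol Ca²⁺ ≡ 1 mol CaCO₃): 122,600 / 100.1 g/mol = 1224 mol.
(b) Mass of CaCl₂: 1224 × 111 = 135,900 g.

(a) 27.6 L; (b) 136 kg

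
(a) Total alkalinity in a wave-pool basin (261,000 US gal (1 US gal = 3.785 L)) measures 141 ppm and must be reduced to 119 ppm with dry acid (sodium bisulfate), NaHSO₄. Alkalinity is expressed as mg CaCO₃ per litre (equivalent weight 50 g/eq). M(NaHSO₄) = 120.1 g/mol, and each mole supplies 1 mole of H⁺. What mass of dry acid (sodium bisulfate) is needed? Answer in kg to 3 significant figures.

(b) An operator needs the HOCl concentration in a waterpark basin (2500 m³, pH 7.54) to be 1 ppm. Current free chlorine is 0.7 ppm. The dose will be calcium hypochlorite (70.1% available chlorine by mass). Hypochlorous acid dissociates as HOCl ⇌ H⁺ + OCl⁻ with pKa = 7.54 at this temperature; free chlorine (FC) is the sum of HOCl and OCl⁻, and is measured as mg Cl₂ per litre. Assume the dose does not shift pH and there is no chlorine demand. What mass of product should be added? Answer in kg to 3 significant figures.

(a) Volume: 261,000 US gal × 3.785 L/gal = 987,885 L.
(a) Alkalinity to neutralize: (141 − 119) = 22 mg/L as CaCO₃ × 987,885 L = 21,730 g as CaCO₃.
(a) Equivalents of H⁺ required: 21,730 ÷ 50 g/eq = 434.7 eq = 434.7 mol NaHSO₄.
(a) Mass of NaHSO₄: 434.7 × 120.1 = 52,200 g.

(b) Volume: 2500 m³ = 2,500,000 L.
(b) [OCl⁻]/[HOCl] = 10^(pH − pKa) = 10^(7.54 − 7.54) = 1; fraction as HOCl = 1/(1 + 1) = 0.5.
(b) Free chlorine required for 1 ppm HOCl: 1 / 0.5 = 2 ppm.
(b) FC to add: 2 − 0.7 = 1.3 mg/L as Cl₂.
(b) Cl₂ equivalent: 1.3 mg/L × 2,500,000 L = 3250 g.
(b) Product at 70.1% available Cl: 3250 / 0.701 = 4636 g.

(a) 52.2 kg; (b) 4.64 kg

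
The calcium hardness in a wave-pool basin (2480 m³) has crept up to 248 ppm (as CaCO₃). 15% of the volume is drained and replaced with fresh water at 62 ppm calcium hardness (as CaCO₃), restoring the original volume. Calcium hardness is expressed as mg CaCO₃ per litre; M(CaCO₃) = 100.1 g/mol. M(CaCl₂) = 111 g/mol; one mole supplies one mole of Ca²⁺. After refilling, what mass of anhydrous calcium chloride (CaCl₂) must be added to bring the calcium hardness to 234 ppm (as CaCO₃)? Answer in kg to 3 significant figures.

38.2 kg

Volume: 2480 m³ = 2,480,000 L.
After draining 15% and refilling: 248 × 0.85 + 62 × 0.15 = 220.1 ppm.
Deficit to target: 234 − 220.1 = 13.9 mg/L.
As CaCO₃: 13.9 mg/L × 2,480,000 L = 34,470 g; ÷ 100.1 = 344.4 mol Ca²⁺.
Mass: 344.4 × 111 = 38,230 g.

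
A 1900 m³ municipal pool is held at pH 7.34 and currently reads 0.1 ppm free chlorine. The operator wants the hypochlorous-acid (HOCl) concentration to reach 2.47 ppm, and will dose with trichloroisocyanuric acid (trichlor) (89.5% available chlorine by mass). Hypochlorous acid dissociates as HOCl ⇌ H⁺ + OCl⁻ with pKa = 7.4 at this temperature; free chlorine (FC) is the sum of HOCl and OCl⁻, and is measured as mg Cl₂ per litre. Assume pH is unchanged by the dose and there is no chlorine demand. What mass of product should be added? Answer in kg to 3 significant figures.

9.60 kg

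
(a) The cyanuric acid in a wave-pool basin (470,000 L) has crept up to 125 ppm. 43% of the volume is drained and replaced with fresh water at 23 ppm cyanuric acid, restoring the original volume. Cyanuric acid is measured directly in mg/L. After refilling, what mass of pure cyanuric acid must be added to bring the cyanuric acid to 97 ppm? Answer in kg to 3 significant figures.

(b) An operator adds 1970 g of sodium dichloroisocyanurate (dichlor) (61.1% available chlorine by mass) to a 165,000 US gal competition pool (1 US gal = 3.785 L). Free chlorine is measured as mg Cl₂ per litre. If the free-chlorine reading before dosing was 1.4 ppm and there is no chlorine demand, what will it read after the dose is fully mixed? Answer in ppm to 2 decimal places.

(a) 7.45 kg; (b) 3.33 ppm

(a) After draining 43% and refilling: 125 × 0.57 + 23 × 0.43 = 81.14 ppm.
(a) Deficit to target: 97 − 81.14 = 15.86 mg/L.
(a) Mass: 15.86 mg/L × 470,000 L = 7454 g cyanuric acid.

(b) Volume: 165,000 US gal × 3.785 L/gal = 624,525 L.
(b) Available chlorine delivered: 1970 g × 0.611 = 1204 g as Cl₂.
(b) Concentration rise: 1204 g / 624,525 L = 1.927 mg/L = 1.93 ppm.
(b) Final FC: 1.4 + 1.93 = 3.33 ppm.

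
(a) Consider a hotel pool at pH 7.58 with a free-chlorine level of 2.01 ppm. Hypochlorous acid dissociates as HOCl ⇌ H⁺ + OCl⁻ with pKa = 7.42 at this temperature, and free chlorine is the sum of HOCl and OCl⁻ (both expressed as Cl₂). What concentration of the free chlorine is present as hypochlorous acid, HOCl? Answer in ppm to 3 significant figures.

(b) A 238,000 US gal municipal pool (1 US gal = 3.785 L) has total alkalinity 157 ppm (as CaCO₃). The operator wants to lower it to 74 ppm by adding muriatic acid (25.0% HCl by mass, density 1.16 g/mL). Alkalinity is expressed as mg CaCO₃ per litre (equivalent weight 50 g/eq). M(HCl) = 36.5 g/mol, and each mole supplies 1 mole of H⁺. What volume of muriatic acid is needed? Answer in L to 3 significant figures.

(a) [OCl⁻]/[HOCl] = 10^(pH − pKa) = 10^(7.58 − 7.42) = 10^0.16 = 1.445.
(a) Fraction as HOCl = 1 / (1 + 1.445) = 0.4089.
(a) HOCl = 0.4089 × 2.01 ppm = 0.8219 ppm.

(b) Volume: 238,000 US gal × 3.785 L/gal = 900,830 L.
(b) Alkalinity to neutralize: (157 − 74) = 83 mg/L as CaCO₃ × 900,830 L = 74,770 g as CaCO₃.
(b) Equivalents of H⁺ required: 74,770 ÷ 50 g/eq = 1495 eq = 1495 mol HCl.
(b) Mass of HCl: 1495 × 36.5 = 54,580 g.
(b) Mass of 25.0% solution: 54,580 / 0.25 = 218,300 g.
(b) Volume: 218,300 g ÷ 1.16 g/mL = 188,200 mL.

(a) 0.822 ppm; (b) 188 L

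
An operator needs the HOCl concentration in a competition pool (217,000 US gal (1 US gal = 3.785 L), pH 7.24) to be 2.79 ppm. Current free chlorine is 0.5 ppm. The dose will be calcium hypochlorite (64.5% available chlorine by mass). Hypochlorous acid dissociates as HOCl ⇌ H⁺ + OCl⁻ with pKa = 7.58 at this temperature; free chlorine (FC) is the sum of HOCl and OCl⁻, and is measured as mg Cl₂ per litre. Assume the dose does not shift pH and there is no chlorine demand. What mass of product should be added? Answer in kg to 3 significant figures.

Volume: 217,000 US gal × 3.785 L/gal = 821,345 L.
[OCl⁻]/[HOCl] = 10^(pH − pKa) = 10^(7.24 − 7.58) = 0.4571; fraction as HOCl = 1/(1 + 0.4571) = 0.6863.
Free chlorine required for 2.79 ppm HOCl: 2.79 / 0.6863 = 4.065 ppm.
FC to add: 4.065 − 0.5 = 3.565 mg/L as Cl₂.
Cl₂ equivalent: 3.565 mg/L × 821,345 L = 2928 g.
Product at 64.5% available Cl: 2928 / 0.645 = 4540 g.

4.54 kg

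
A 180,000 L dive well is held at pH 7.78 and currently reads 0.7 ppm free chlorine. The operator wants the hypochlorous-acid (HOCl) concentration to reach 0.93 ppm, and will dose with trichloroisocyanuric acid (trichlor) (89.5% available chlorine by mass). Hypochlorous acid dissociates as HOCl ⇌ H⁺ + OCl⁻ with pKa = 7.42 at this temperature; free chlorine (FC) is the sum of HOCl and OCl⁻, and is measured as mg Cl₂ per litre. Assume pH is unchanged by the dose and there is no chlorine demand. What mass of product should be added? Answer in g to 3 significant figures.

475 g

[OCl⁻]/[HOCl] = 10^(pH − pKa) = 10^(7.78 − 7.42) = 2.291; fraction as HOCl = 1/(1 + 2.291) = 0.3039.
Free chlorine required for 0.93 ppm HOCl: 0.93 / 0.3039 = 3.061 ppm.
FC to add: 3.061 − 0.7 = 2.361 mg/L as Cl₂.
Cl₂ equivalent: 2.361 mg/L × 180,000 L = 424.9 g.
Product at 89.5% available Cl: 424.9 / 0.895 = 474.7 g.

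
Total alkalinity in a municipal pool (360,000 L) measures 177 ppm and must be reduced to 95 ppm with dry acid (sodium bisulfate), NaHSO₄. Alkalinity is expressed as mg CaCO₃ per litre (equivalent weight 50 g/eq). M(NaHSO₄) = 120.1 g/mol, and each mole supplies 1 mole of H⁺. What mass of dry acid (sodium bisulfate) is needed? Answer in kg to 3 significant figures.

Alkalinity to neutralize: (177 − 95) = 82 mg/L as CaCO₃ × 360,000 L = 29,520 g as CaCO₃.
Equivalents of H⁺ required: 29,520 ÷ 50 g/eq = 590.4 eq = 590.4 mol NaHSO₄.
Mass of NaHSO₄: 590.4 × 120.1 = 70,910 g.

70.9 kg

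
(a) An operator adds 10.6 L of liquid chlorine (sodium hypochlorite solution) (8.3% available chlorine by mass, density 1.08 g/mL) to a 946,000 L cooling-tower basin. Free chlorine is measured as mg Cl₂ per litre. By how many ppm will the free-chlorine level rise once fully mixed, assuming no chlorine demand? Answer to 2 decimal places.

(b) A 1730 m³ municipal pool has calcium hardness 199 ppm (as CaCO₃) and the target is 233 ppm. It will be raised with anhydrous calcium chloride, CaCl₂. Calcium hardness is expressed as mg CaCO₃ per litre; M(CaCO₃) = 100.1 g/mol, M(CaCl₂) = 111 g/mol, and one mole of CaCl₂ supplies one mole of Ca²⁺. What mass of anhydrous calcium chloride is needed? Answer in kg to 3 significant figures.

(a) 1.00 ppm; (b) 65.2 kg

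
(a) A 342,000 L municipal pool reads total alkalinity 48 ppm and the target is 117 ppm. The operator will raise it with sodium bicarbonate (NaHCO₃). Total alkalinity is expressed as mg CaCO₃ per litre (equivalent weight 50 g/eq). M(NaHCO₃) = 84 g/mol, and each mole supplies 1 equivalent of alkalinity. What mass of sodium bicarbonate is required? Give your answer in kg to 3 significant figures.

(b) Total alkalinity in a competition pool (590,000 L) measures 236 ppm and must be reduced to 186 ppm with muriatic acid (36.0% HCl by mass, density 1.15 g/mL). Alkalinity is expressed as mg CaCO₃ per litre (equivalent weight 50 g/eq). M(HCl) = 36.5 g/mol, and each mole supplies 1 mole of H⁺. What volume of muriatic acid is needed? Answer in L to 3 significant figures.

(a) Alkalinity to add: (117 − 48) = 69 mg/L as CaCO₃ × 342,000 L = 23,600 g as CaCO₃.
(a) Equivalents: 23,600 g ÷ 50 g/eq = 472 eq.
(a) NaHCO₃ supplies 1 eq per mole → 472 mol.
(a) Mass: 472 mol × 84 g/mol = 39,640 g.

(b) Alkalinity to neutralize: (236 − 186) = 50 mg/L as CaCO₃ × 590,000 L = 29,500 g as CaCO₃.
(b) Equivalents of H⁺ required: 29,500 ÷ 50 g/eq = 590 eq = 590 mol HCl.
(b) Mass of HCl: 590 × 36.5 = 21,540 g.
(b) Mass of 36.0% solution: 21,540 / 0.36 = 59,820 g.
(b) Volume: 59,820 g ÷ 1.15 g/mL = 52,020 mL.

(a) 39.6 kg; (b) 52.0 L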